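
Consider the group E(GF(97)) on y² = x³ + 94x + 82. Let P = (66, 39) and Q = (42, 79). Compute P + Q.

(78, 78)

(66, 39) + (42, 79). λ = (79 - 39)/(42 - 66) ≡ 40/73 mod 97. 73⁻¹ ≡ 4 (mod 97) since 73·4 = 292 ≡ 1, so λ ≡ 63.
  x = λ² - 66 - 42 = 3969 - 108 ≡ 78; y = λ·(66 - 78) - 39 ≡ 78. → (78, 78)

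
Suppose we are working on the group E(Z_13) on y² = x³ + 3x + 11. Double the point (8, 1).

(10, 12)

tangent at (8, 1): λ = (3·8² + 3)/(2·1) ≡ 0/2. 2⁻¹ ≡ 7 (mod 13) since 2·7 = 14 ≡ 1, so λ ≡ 0·7 ≡ 0.
  x = λ² - 8 - 8 = 0 - 16 ≡ 10; y = λ·(8 - 10) - 1 ≡ 12. → (10, 12)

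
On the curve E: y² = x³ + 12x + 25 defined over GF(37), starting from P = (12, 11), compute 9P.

(17, 31)

Repeated addition: build up to 9P.
2P: tangent at (12, 11): λ = (3·12² + 12)/(2·11) ≡ 0/22. 22⁻¹ ≡ 32 (mod 37) since 22·32 = 704 ≡ 1, so λ ≡ 0·32 ≡ 0.
  x = λ² - 12 - 12 = 0 - 24 ≡ 13; y = λ·(12 - 13) - 11 ≡ 26. → (13, 26)
3P: (13, 26) + (12, 11). λ = (11 - 26)/(12 - 13) ≡ 22/36 mod 37. 36⁻¹ ≡ 36 (mod 37), so λ ≡ 15.
  x = λ² - 13 - 12 = 225 - 25 ≡ 15; y = λ·(13 - 15) - 26 ≡ 18. → (15, 18)
4P: (15, 18) + (12, 11). λ = (11 - 18)/(12 - 15) ≡ 30/34 mod 37. 34⁻¹ ≡ 12 (mod 37), so λ ≡ 27.
  x = λ² - 15 - 12 = 729 - 27 ≡ 36; y = λ·(15 - 36) - 18 ≡ 7. → (36, 7)
5P: (36, 7) + (12, 11). λ = (11 - 7)/(12 - 36) ≡ 4/13 mod 37. 13⁻¹ ≡ 20 (mod 37), so λ ≡ 6.
  x = λ² - 36 - 12 = 36 - 48 ≡ 25; y = λ·(36 - 25) - 7 ≡ 22. → (25, 22)
6P: (25, 22) + (12, 11). λ = (11 - 22)/(12 - 25) ≡ 26/24 mod 37. 24⁻¹ ≡ 17 (mod 37), so λ ≡ 35.
  x = λ² - 25 - 12 = 1225 - 37 ≡ 4; y = λ·(25 - 4) - 22 ≡ 10. → (4, 10)
7P: (4, 10) + (12, 11). λ = (11 - 10)/(12 - 4) ≡ 1/8 mod 37. 8⁻¹ ≡ 14 (mod 37), so λ ≡ 14.
  x = λ² - 4 - 12 = 196 - 16 ≡ 32; y = λ·(4 - 32) - 10 ≡ 5. → (32, 5)
8P: (32, 5) + (12, 11). λ = (11 - 5)/(12 - 32) ≡ 6/17 mod 37. 17⁻¹ ≡ 24 (mod 37) since 17·24 = 408 ≡ 1, so λ ≡ 33.
  x = λ² - 32 - 12 = 1089 - 44 ≡ 9; y = λ·(32 - 9) - 5 ≡ 14. → (9, 14)
9P: (9, 14) + (12, 11). λ = (11 - 14)/(12 - 9) ≡ 34/3 mod 37. 3⁻¹ ≡ 25 (mod 37), so λ ≡ 36.
  x = λ² - 9 - 12 = 1296 - 21 ≡ 17; y = λ·(9 - 17) - 14 ≡ 31. → (17, 31)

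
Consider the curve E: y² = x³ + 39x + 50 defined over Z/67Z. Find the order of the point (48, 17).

8

2P: tangent at (48, 17): λ = (3·48² + 39)/(2·17) ≡ 50/34. 34⁻¹ ≡ 2 (mod 67), so λ ≡ 50·2 ≡ 33.
  x = λ² - 48 - 48 = 1089 - 96 ≡ 55; y = λ·(48 - 55) - 17 ≡ 20. → (55, 20)
3P: (55, 20) + (48, 17). λ = (17 - 20)/(48 - 55) ≡ 64/60 mod 67. 60⁻¹ ≡ 19 (mod 67), so λ ≡ 10.
  x = λ² - 55 - 48 = 100 - 103 ≡ 64; y = λ·(55 - 64) - 20 ≡ 24. → (64, 24)
4P: (64, 24) + (48, 17). λ = (17 - 24)/(48 - 64) ≡ 60/51 mod 67. 51⁻¹ ≡ 46 (mod 67), so λ ≡ 13.
  x = λ² - 64 - 48 = 169 - 112 ≡ 57; y = λ·(64 - 57) - 24 ≡ 0. → (57, 0)
5P: (57, 0) + (48, 17). λ = (17 - 0)/(48 - 57) ≡ 17/58 mod 67. 58⁻¹ ≡ 52 (mod 67), so λ ≡ 13.
  x = λ² - 57 - 48 = 169 - 105 ≡ 64; y = λ·(57 - 64) - 0 ≡ 43. → (64, 43)
6P: (64, 43) + (48, 17). λ = (17 - 43)/(48 - 64) ≡ 41/51 mod 67. 51⁻¹ ≡ 46 (mod 67), so λ ≡ 10.
  x = λ² - 64 - 48 = 100 - 112 ≡ 55; y = λ·(64 - 55) - 43 ≡ 47. → (55, 47)
7P: (55, 47) + (48, 17). λ = (17 - 47)/(48 - 55) ≡ 37/60 mod 67. 60⁻¹ ≡ 19 (mod 67), so λ ≡ 33.
  x = λ² - 55 - 48 = 1089 - 103 ≡ 48; y = λ·(55 - 48) - 47 ≡ 50. → (48, 50)
8P: (48, 50) + (48, 17): same x and y₁ ≡ -y₂, so the sum is the point at infinity.
8P = the point at infinity, so the order is 8.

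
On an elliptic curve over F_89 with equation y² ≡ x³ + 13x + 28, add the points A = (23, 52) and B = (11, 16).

(64, 3)

(23, 52) + (11, 16). λ = (16 - 52)/(11 - 23) ≡ 53/77 mod 89. 77⁻¹ ≡ 37 (mod 89) since 77·37 = 2849 ≡ 1, so λ ≡ 3.
  x = λ² - 23 - 11 = 9 - 34 ≡ 64; y = λ·(23 - 64) - 52 ≡ 3. → (64, 3)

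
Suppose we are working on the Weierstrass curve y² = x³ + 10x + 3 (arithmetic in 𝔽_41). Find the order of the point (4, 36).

2P: tangent at (4, 36): λ = (3·4² + 10)/(2·36) ≡ 17/31. 31⁻¹ ≡ 4 (mod 41), so λ ≡ 17·4 ≡ 27.
  x = λ² - 4 - 4 = 729 - 8 ≡ 24; y = λ·(4 - 24) - 36 ≡ 39. → (24, 39)
3P: (24, 39) + (4, 36). λ = (36 - 39)/(4 - 24) ≡ 38/21 mod 41. 21⁻¹ ≡ 2 (mod 41) since 21·2 = 42 ≡ 1, so λ ≡ 35.
  x = λ² - 24 - 4 = 1225 - 28 ≡ 8; y = λ·(24 - 8) - 39 ≡ 29. → (8, 29)
4P: (8, 29) + (4, 36). λ = (36 - 29)/(4 - 8) ≡ 7/37 mod 41. 37⁻¹ ≡ 10 (mod 41) since 37·10 = 370 ≡ 1, so λ ≡ 29.
  x = λ² - 8 - 4 = 841 - 12 ≡ 9; y = λ·(8 - 9) - 29 ≡ 24. → (9, 24)
5P: (9, 24) + (4, 36). λ = (36 - 24)/(4 - 9) ≡ 12/36 mod 41. 36⁻¹ ≡ 8 (mod 41), so λ ≡ 14.
  x = λ² - 9 - 4 = 196 - 13 ≡ 19; y = λ·(9 - 19) - 24 ≡ 0. → (19, 0)
6P: (19, 0) + (4, 36). λ = (36 - 0)/(4 - 19) ≡ 36/26 mod 41. 26⁻¹ ≡ 30 (mod 41) since 26·30 = 780 ≡ 1, so λ ≡ 14.
  x = λ² - 19 - 4 = 196 - 23 ≡ 9; y = λ·(19 - 9) - 0 ≡ 17. → (9, 17)
7P: (9, 17) + (4, 36). λ = (36 - 17)/(4 - 9) ≡ 19/36 mod 41. 36⁻¹ ≡ 8 (mod 41), so λ ≡ 29.
  x = λ² - 9 - 4 = 841 - 13 ≡ 8; y = λ·(9 - 8) - 17 ≡ 12. → (8, 12)
8P: (8, 12) + (4, 36). λ = (36 - 12)/(4 - 8) ≡ 24/37 mod 41. 37⁻¹ ≡ 10 (mod 41) since 37·10 = 370 ≡ 1, so λ ≡ 35.
  x = λ² - 8 - 4 = 1225 - 12 ≡ 24; y = λ·(8 - 24) - 12 ≡ 2. → (24, 2)
9P: (24, 2) + (4, 36). λ = (36 - 2)/(4 - 24) ≡ 34/21 mod 41. 21⁻¹ ≡ 2 (mod 41), so λ ≡ 27.
  x = λ² - 24 - 4 = 729 - 28 ≡ 4; y = λ·(24 - 4) - 2 ≡ 5. → (4, 5)
10P: (4, 5) + (4, 36): same x and y₁ ≡ -y₂, so the sum is 𝒪.
10P = 𝒪, so the order is 10.

10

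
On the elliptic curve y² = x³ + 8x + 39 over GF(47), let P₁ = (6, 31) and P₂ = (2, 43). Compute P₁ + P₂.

(6, 31) + (2, 43). λ = (43 - 31)/(2 - 6) ≡ 12/43 mod 47. 43⁻¹ ≡ 35 (mod 47), so λ ≡ 44.
  x = λ² - 6 - 2 = 1936 - 8 ≡ 1; y = λ·(6 - 1) - 31 ≡ 1. → (1, 1)

(1, 1)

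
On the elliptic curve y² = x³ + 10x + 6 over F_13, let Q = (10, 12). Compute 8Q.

(5, 5)

Double-and-add on 8 = (1000)₂. Start with Q = (10, 12) for the leading 1-bit.
double: tangent at (10, 12): λ = (3·10² + 10)/(2·12) ≡ 11/11. 11⁻¹ ≡ 6 (mod 13) since 11·6 = 66 ≡ 1, so λ ≡ 11·6 ≡ 1.
  x = λ² - 10 - 10 = 1 - 20 ≡ 7; y = λ·(10 - 7) - 12 ≡ 4. → (7, 4)
double: tangent at (7, 4): λ = (3·7² + 10)/(2·4) ≡ 1/8. 8⁻¹ ≡ 5 (mod 13), so λ ≡ 1·5 ≡ 5.
  x = λ² - 7 - 7 = 25 - 14 ≡ 11; y = λ·(7 - 11) - 4 ≡ 2. → (11, 2)
double: tangent at (11, 2): λ = (3·11² + 10)/(2·2) ≡ 9/4. 4⁻¹ ≡ 10 (mod 13), so λ ≡ 9·10 ≡ 12.
  x = λ² - 11 - 11 = 144 - 22 ≡ 5; y = λ·(11 - 5) - 2 ≡ 5. → (5, 5)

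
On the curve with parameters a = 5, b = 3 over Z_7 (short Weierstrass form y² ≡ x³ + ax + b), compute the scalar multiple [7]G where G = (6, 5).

(6, 5)

Double-and-add on 7 = (111)₂. Start with G = (6, 5) for the leading 1-bit.
double: tangent at (6, 5): λ = (3·6² + 5)/(2·5) ≡ 1/3. 3⁻¹ ≡ 5 (mod 7), so λ ≡ 1·5 ≡ 5.
  x = λ² - 6 - 6 = 25 - 12 ≡ 6; y = λ·(6 - 6) - 5 ≡ 2. → (6, 2)
add G: (6, 2) + (6, 5): same x and y₁ ≡ -y₂, so the sum is the point at infinity.
double: the point at infinity + the point at infinity = the point at infinity (identity).
add G: the point at infinity + (6, 5) = (6, 5) (identity).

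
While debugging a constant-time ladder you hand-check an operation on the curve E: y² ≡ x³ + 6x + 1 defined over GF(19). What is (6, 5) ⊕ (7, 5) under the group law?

(6, 5) + (7, 5). λ = (5 - 5)/(7 - 6) ≡ 0/1 mod 19. 1⁻¹ ≡ 1 (mod 19) since 1·1 = 1 ≡ 1, so λ ≡ 0.
  x = λ² - 6 - 7 = 0 - 13 ≡ 6; y = λ·(6 - 6) - 5 ≡ 14. → (6, 14)

(6, 14)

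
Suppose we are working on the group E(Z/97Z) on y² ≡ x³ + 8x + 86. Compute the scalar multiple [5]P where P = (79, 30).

(95, 81)

Repeated addition: build up to 5P.
2P: tangent at (79, 30): λ = (3·79² + 8)/(2·30) ≡ 10/60. 60⁻¹ ≡ 76 (mod 97) since 60·76 = 4560 ≡ 1, so λ ≡ 10·76 ≡ 81.
  x = λ² - 79 - 79 = 6561 - 158 ≡ 1; y = λ·(79 - 1) - 30 ≡ 80. → (1, 80)
3P: (1, 80) + (79, 30). λ = (30 - 80)/(79 - 1) ≡ 47/78 mod 97. 78⁻¹ ≡ 51 (mod 97) since 78·51 = 3978 ≡ 1, so λ ≡ 69.
  x = λ² - 1 - 79 = 4761 - 80 ≡ 25; y = λ·(1 - 25) - 80 ≡ 10. → (25, 10)
4P: (25, 10) + (79, 30). λ = (30 - 10)/(79 - 25) ≡ 20/54 mod 97. 54⁻¹ ≡ 9 (mod 97), so λ ≡ 83.
  x = λ² - 25 - 79 = 6889 - 104 ≡ 92; y = λ·(25 - 92) - 10 ≡ 55. → (92, 55)
5P: (92, 55) + (79, 30). λ = (30 - 55)/(79 - 92) ≡ 72/84 mod 97. 84⁻¹ ≡ 82 (mod 97), so λ ≡ 84.
  x = λ² - 92 - 79 = 7056 - 171 ≡ 95; y = λ·(92 - 95) - 55 ≡ 81. → (95, 81)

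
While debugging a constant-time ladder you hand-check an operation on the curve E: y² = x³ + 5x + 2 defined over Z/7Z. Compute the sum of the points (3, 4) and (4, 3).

(3, 4) + (4, 3). λ = (3 - 4)/(4 - 3) ≡ 6/1 mod 7. 1⁻¹ ≡ 1 (mod 7), so λ ≡ 6.
  x = λ² - 3 - 4 = 36 - 7 ≡ 1; y = λ·(3 - 1) - 4 ≡ 1. → (1, 1)

(1, 1)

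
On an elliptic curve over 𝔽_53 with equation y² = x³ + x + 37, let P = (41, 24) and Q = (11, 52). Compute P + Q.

(41, 24) + (11, 52). λ = (52 - 24)/(11 - 41) ≡ 28/23 mod 53. 23⁻¹ ≡ 30 (mod 53), so λ ≡ 45.
  x = λ² - 41 - 11 = 2025 - 52 ≡ 12; y = λ·(41 - 12) - 24 ≡ 9. → (12, 9)

(12, 9)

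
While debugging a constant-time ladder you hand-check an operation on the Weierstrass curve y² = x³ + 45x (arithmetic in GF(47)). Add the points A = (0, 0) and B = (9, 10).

(0, 0) + (9, 10). λ = (10 - 0)/(9 - 0) ≡ 10/9 mod 47. 9⁻¹ ≡ 21 (mod 47), so λ ≡ 22.
  x = λ² - 0 - 9 = 484 - 9 ≡ 5; y = λ·(0 - 5) - 0 ≡ 31. → (5, 31)

(5, 31)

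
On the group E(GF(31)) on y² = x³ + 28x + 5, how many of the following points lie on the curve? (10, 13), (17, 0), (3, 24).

2

(10, 13): 13² ≡ 14, rhs ≡ 14 → on.
(17, 0): 0² ≡ 0, rhs ≡ 0 → on.
(3, 24): 24² ≡ 18, rhs ≡ 23 → off.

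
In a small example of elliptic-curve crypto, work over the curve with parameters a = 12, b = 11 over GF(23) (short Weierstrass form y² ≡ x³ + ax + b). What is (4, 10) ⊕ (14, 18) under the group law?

(4, 10) + (14, 18). λ = (18 - 10)/(14 - 4) ≡ 8/10 mod 23. 10⁻¹ ≡ 7 (mod 23), so λ ≡ 10.
  x = λ² - 4 - 14 = 100 - 18 ≡ 13; y = λ·(4 - 13) - 10 ≡ 15. → (13, 15)

(13, 15)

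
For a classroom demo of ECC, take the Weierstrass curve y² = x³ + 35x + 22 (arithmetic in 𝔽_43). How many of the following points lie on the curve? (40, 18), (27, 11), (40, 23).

0

(40, 18): 18² ≡ 23, rhs ≡ 19 → off.
(27, 11): 11² ≡ 35, rhs ≡ 10 → off.
(40, 23): 23² ≡ 13, rhs ≡ 19 → off.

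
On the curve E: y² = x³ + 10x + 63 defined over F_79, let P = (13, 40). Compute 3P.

(62, 6)

Repeated addition: build up to 3P.
2P: tangent at (13, 40): λ = (3·13² + 10)/(2·40) ≡ 43/1. 1⁻¹ ≡ 1 (mod 79), so λ ≡ 43·1 ≡ 43.
  x = λ² - 13 - 13 = 1849 - 26 ≡ 6; y = λ·(13 - 6) - 40 ≡ 24. → (6, 24)
3P: (6, 24) + (13, 40). λ = (40 - 24)/(13 - 6) ≡ 16/7 mod 79. 7⁻¹ ≡ 34 (mod 79), so λ ≡ 70.
  x = λ² - 6 - 13 = 4900 - 19 ≡ 62; y = λ·(6 - 62) - 24 ≡ 6. → (62, 6)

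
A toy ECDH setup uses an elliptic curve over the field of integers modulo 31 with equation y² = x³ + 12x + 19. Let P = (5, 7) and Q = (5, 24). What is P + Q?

O

The two points share x = 5 and their y-coordinates satisfy 7 + 24 ≡ 0 (mod 31), so they are inverses. Their sum is the point at infinity.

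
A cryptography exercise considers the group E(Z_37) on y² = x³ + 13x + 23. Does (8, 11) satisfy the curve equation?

y² = 11² ≡ 10; x³ + 13x + 23 = 639 ≡ 10 (mod 37). 10 = 10.

yes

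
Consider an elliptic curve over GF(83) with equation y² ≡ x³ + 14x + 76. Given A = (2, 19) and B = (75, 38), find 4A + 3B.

(12, 35)

First 4A:
Double-and-add on 4 = (100)₂. Start with A = (2, 19) for the leading 1-bit.
double: tangent at (2, 19): λ = (3·2² + 14)/(2·19) ≡ 26/38. 38⁻¹ ≡ 59 (mod 83) since 38·59 = 2242 ≡ 1, so λ ≡ 26·59 ≡ 40.
  x = λ² - 2 - 2 = 1600 - 4 ≡ 19; y = λ·(2 - 19) - 19 ≡ 48. → (19, 48)
double: tangent at (19, 48): λ = (3·19² + 14)/(2·48) ≡ 18/13. 13⁻¹ ≡ 32 (mod 83), so λ ≡ 18·32 ≡ 78.
  x = λ² - 19 - 19 = 6084 - 38 ≡ 70; y = λ·(19 - 70) - 48 ≡ 41. → (70, 41)
4A = (70, 41).
Next 3B:
Repeated addition: build up to 3B.
2B: tangent at (75, 38): λ = (3·75² + 14)/(2·38) ≡ 40/76. 76⁻¹ ≡ 71 (mod 83), so λ ≡ 40·71 ≡ 18.
  x = λ² - 75 - 75 = 324 - 150 ≡ 8; y = λ·(75 - 8) - 38 ≡ 6. → (8, 6)
3B: (8, 6) + (75, 38). λ = (38 - 6)/(75 - 8) ≡ 32/67 mod 83. 67⁻¹ ≡ 57 (mod 83), so λ ≡ 81.
  x = λ² - 8 - 75 = 6561 - 83 ≡ 4; y = λ·(8 - 4) - 6 ≡ 69. → (4, 69)
3B = (4, 69).
Finally 4A + 3B:
(70, 41) + (4, 69). λ = (69 - 41)/(4 - 70) ≡ 28/17 mod 83. 17⁻¹ ≡ 44 (mod 83), so λ ≡ 70.
  x = λ² - 70 - 4 = 4900 - 74 ≡ 12; y = λ·(70 - 12) - 41 ≡ 35. → (12, 35)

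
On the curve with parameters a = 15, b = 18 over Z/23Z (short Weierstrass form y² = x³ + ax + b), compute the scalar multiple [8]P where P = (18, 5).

Double-and-add on 8 = (1000)₂. Start with P = (18, 5) for the leading 1-bit.
double: tangent at (18, 5): λ = (3·18² + 15)/(2·5) ≡ 21/10. 10⁻¹ ≡ 7 (mod 23) since 10·7 = 70 ≡ 1, so λ ≡ 21·7 ≡ 9.
  x = λ² - 18 - 18 = 81 - 36 ≡ 22; y = λ·(18 - 22) - 5 ≡ 5. → (22, 5)
double: tangent at (22, 5): λ = (3·22² + 15)/(2·5) ≡ 18/10. 10⁻¹ ≡ 7 (mod 23), so λ ≡ 18·7 ≡ 11.
  x = λ² - 22 - 22 = 121 - 44 ≡ 8; y = λ·(22 - 8) - 5 ≡ 11. → (8, 11)
double: tangent at (8, 11): λ = (3·8² + 15)/(2·11) ≡ 0/22. 22⁻¹ ≡ 22 (mod 23), so λ ≡ 0·22 ≡ 0.
  x = λ² - 8 - 8 = 0 - 16 ≡ 7; y = λ·(8 - 7) - 11 ≡ 12. → (7, 12)

(7, 12)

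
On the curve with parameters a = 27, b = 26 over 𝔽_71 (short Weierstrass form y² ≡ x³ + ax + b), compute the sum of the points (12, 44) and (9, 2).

(12, 44) + (9, 2). λ = (2 - 44)/(9 - 12) ≡ 29/68 mod 71. 68⁻¹ ≡ 47 (mod 71) since 68·47 = 3196 ≡ 1, so λ ≡ 14.
  x = λ² - 12 - 9 = 196 - 21 ≡ 33; y = λ·(12 - 33) - 44 ≡ 17. → (33, 17)

(33, 17)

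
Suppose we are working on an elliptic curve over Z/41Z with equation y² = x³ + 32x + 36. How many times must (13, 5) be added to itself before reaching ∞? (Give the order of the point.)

2P: tangent at (13, 5): λ = (3·13² + 32)/(2·5) ≡ 6/10. 10⁻¹ ≡ 37 (mod 41) since 10·37 = 370 ≡ 1, so λ ≡ 6·37 ≡ 17.
  x = λ² - 13 - 13 = 289 - 26 ≡ 17; y = λ·(13 - 17) - 5 ≡ 9. → (17, 9)
3P: (17, 9) + (13, 5). λ = (5 - 9)/(13 - 17) ≡ 37/37 mod 41. 37⁻¹ ≡ 10 (mod 41) since 37·10 = 370 ≡ 1, so λ ≡ 1.
  x = λ² - 17 - 13 = 1 - 30 ≡ 12; y = λ·(17 - 12) - 9 ≡ 37. → (12, 37)
4P: (12, 37) + (13, 5). λ = (5 - 37)/(13 - 12) ≡ 9/1 mod 41. 1⁻¹ ≡ 1 (mod 41) since 1·1 = 1 ≡ 1, so λ ≡ 9.
  x = λ² - 12 - 13 = 81 - 25 ≡ 15; y = λ·(12 - 15) - 37 ≡ 18. → (15, 18)
5P: (15, 18) + (13, 5). λ = (5 - 18)/(13 - 15) ≡ 28/39 mod 41. 39⁻¹ ≡ 20 (mod 41) since 39·20 = 780 ≡ 1, so λ ≡ 27.
  x = λ² - 15 - 13 = 729 - 28 ≡ 4; y = λ·(15 - 4) - 18 ≡ 33. → (4, 33)
6P: (4, 33) + (13, 5). λ = (5 - 33)/(13 - 4) ≡ 13/9 mod 41. 9⁻¹ ≡ 32 (mod 41) since 9·32 = 288 ≡ 1, so λ ≡ 6.
  x = λ² - 4 - 13 = 36 - 17 ≡ 19; y = λ·(4 - 19) - 33 ≡ 0. → (19, 0)
7P: (19, 0) + (13, 5). λ = (5 - 0)/(13 - 19) ≡ 5/35 mod 41. 35⁻¹ ≡ 34 (mod 41) since 35·34 = 1190 ≡ 1, so λ ≡ 6.
  x = λ² - 19 - 13 = 36 - 32 ≡ 4; y = λ·(19 - 4) - 0 ≡ 8. → (4, 8)
8P: (4, 8) + (13, 5). λ = (5 - 8)/(13 - 4) ≡ 38/9 mod 41. 9⁻¹ ≡ 32 (mod 41), so λ ≡ 27.
  x = λ² - 4 - 13 = 729 - 17 ≡ 15; y = λ·(4 - 15) - 8 ≡ 23. → (15, 23)
9P: (15, 23) + (13, 5). λ = (5 - 23)/(13 - 15) ≡ 23/39 mod 41. 39⁻¹ ≡ 20 (mod 41), so λ ≡ 9.
  x = λ² - 15 - 13 = 81 - 28 ≡ 12; y = λ·(15 - 12) - 23 ≡ 4. → (12, 4)
10P: (12, 4) + (13, 5). λ = (5 - 4)/(13 - 12) ≡ 1/1 mod 41. 1⁻¹ ≡ 1 (mod 41), so λ ≡ 1.
  x = λ² - 12 - 13 = 1 - 25 ≡ 17; y = λ·(12 - 17) - 4 ≡ 32. → (17, 32)
11P: (17, 32) + (13, 5). λ = (5 - 32)/(13 - 17) ≡ 14/37 mod 41. 37⁻¹ ≡ 10 (mod 41), so λ ≡ 17.
  x = λ² - 17 - 13 = 289 - 30 ≡ 13; y = λ·(17 - 13) - 32 ≡ 36. → (13, 36)
12P: (13, 36) + (13, 5): same x and y₁ ≡ -y₂, so the sum is ∞.
12P = ∞, so the order is 12.

12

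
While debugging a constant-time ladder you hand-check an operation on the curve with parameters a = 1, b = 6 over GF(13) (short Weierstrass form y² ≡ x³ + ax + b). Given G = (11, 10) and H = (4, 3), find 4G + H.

(3, 7)

First 4G:
Repeated addition: build up to 4G.
2G: tangent at (11, 10): λ = (3·11² + 1)/(2·10) ≡ 0/7. 7⁻¹ ≡ 2 (mod 13) since 7·2 = 14 ≡ 1, so λ ≡ 0·2 ≡ 0.
  x = λ² - 11 - 11 = 0 - 22 ≡ 4; y = λ·(11 - 4) - 10 ≡ 3. → (4, 3)
3G: (4, 3) + (11, 10). λ = (10 - 3)/(11 - 4) ≡ 7/7 mod 13. 7⁻¹ ≡ 2 (mod 13), so λ ≡ 1.
  x = λ² - 4 - 11 = 1 - 15 ≡ 12; y = λ·(4 - 12) - 3 ≡ 2. → (12, 2)
4G: (12, 2) + (11, 10). λ = (10 - 2)/(11 - 12) ≡ 8/12 mod 13. 12⁻¹ ≡ 12 (mod 13), so λ ≡ 5.
  x = λ² - 12 - 11 = 25 - 23 ≡ 2; y = λ·(12 - 2) - 2 ≡ 9. → (2, 9)
4G = (2, 9).
Finally 4G + H:
(2, 9) + (4, 3). λ = (3 - 9)/(4 - 2) ≡ 7/2 mod 13. 2⁻¹ ≡ 7 (mod 13) since 2·7 = 14 ≡ 1, so λ ≡ 10.
  x = λ² - 2 - 4 = 100 - 6 ≡ 3; y = λ·(2 - 3) - 9 ≡ 7. → (3, 7)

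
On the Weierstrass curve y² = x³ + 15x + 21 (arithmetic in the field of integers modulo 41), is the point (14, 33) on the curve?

yes

y² = 33² ≡ 23; x³ + 15x + 21 = 2975 ≡ 23 (mod 41). 23 = 23.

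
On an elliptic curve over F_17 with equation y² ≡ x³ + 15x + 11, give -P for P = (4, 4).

(4, 13)

-(4, 4) = (4, -4 mod 17) = (4, 13).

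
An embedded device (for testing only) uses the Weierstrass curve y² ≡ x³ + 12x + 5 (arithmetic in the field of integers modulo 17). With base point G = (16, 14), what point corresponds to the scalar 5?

Double-and-add on 5 = (101)₂. Start with G = (16, 14) for the leading 1-bit.
double: tangent at (16, 14): λ = (3·16² + 12)/(2·14) ≡ 15/11. 11⁻¹ ≡ 14 (mod 17), so λ ≡ 15·14 ≡ 6.
  x = λ² - 16 - 16 = 36 - 32 ≡ 4; y = λ·(16 - 4) - 14 ≡ 7. → (4, 7)
double: tangent at (4, 7): λ = (3·4² + 12)/(2·7) ≡ 9/14. 14⁻¹ ≡ 11 (mod 17) since 14·11 = 154 ≡ 1, so λ ≡ 9·11 ≡ 14.
  x = λ² - 4 - 4 = 196 - 8 ≡ 1; y = λ·(4 - 1) - 7 ≡ 1. → (1, 1)
add G: (1, 1) + (16, 14). λ = (14 - 1)/(16 - 1) ≡ 13/15 mod 17. 15⁻¹ ≡ 8 (mod 17) since 15·8 = 120 ≡ 1, so λ ≡ 2.
  x = λ² - 1 - 16 = 4 - 17 ≡ 4; y = λ·(1 - 4) - 1 ≡ 10. → (4, 10)

(4, 10)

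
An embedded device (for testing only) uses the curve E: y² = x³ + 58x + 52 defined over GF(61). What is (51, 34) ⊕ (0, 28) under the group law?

(51, 34) + (0, 28). λ = (28 - 34)/(0 - 51) ≡ 55/10 mod 61. 10⁻¹ ≡ 55 (mod 61), so λ ≡ 36.
  x = λ² - 51 - 0 = 1296 - 51 ≡ 25; y = λ·(51 - 25) - 34 ≡ 48. → (25, 48)

(25, 48)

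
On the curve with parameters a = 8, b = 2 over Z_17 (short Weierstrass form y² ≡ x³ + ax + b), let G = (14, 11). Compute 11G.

Double-and-add on 11 = (1011)₂. Start with G = (14, 11) for the leading 1-bit.
double: tangent at (14, 11): λ = (3·14² + 8)/(2·11) ≡ 1/5. 5⁻¹ ≡ 7 (mod 17) since 5·7 = 35 ≡ 1, so λ ≡ 1·7 ≡ 7.
  x = λ² - 14 - 14 = 49 - 28 ≡ 4; y = λ·(14 - 4) - 11 ≡ 8. → (4, 8)
double: tangent at (4, 8): λ = (3·4² + 8)/(2·8) ≡ 5/16. 16⁻¹ ≡ 16 (mod 17) since 16·16 = 256 ≡ 1, so λ ≡ 5·16 ≡ 12.
  x = λ² - 4 - 4 = 144 - 8 ≡ 0; y = λ·(4 - 0) - 8 ≡ 6. → (0, 6)
add G: (0, 6) + (14, 11). λ = (11 - 6)/(14 - 0) ≡ 5/14 mod 17. 14⁻¹ ≡ 11 (mod 17), so λ ≡ 4.
  x = λ² - 0 - 14 = 16 - 14 ≡ 2; y = λ·(0 - 2) - 6 ≡ 3. → (2, 3)
double: tangent at (2, 3): λ = (3·2² + 8)/(2·3) ≡ 3/6. 6⁻¹ ≡ 3 (mod 17), so λ ≡ 3·3 ≡ 9.
  x = λ² - 2 - 2 = 81 - 4 ≡ 9; y = λ·(2 - 9) - 3 ≡ 2. → (9, 2)
add G: (9, 2) + (14, 11). λ = (11 - 2)/(14 - 9) ≡ 9/5 mod 17. 5⁻¹ ≡ 7 (mod 17) since 5·7 = 35 ≡ 1, so λ ≡ 12.
  x = λ² - 9 - 14 = 144 - 23 ≡ 2; y = λ·(9 - 2) - 2 ≡ 14. → (2, 14)

(2, 14)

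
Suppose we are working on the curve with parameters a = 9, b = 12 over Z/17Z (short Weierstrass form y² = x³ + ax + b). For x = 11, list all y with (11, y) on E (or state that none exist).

x³ + 9x + 12 = 1442 ≡ 14 (mod 17).
14 is a non-residue mod 17; no y exists.

none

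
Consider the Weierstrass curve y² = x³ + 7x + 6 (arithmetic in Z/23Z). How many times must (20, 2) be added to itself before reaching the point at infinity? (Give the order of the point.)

7

2P: tangent at (20, 2): λ = (3·20² + 7)/(2·2) ≡ 11/4. 4⁻¹ ≡ 6 (mod 23), so λ ≡ 11·6 ≡ 20.
  x = λ² - 20 - 20 = 400 - 40 ≡ 15; y = λ·(20 - 15) - 2 ≡ 6. → (15, 6)
3P: (15, 6) + (20, 2). λ = (2 - 6)/(20 - 15) ≡ 19/5 mod 23. 5⁻¹ ≡ 14 (mod 23), so λ ≡ 13.
  x = λ² - 15 - 20 = 169 - 35 ≡ 19; y = λ·(15 - 19) - 6 ≡ 11. → (19, 11)
4P: (19, 11) + (20, 2). λ = (2 - 11)/(20 - 19) ≡ 14/1 mod 23. 1⁻¹ ≡ 1 (mod 23) since 1·1 = 1 ≡ 1, so λ ≡ 14.
  x = λ² - 19 - 20 = 196 - 39 ≡ 19; y = λ·(19 - 19) - 11 ≡ 12. → (19, 12)
5P: (19, 12) + (20, 2). λ = (2 - 12)/(20 - 19) ≡ 13/1 mod 23. 1⁻¹ ≡ 1 (mod 23), so λ ≡ 13.
  x = λ² - 19 - 20 = 169 - 39 ≡ 15; y = λ·(19 - 15) - 12 ≡ 17. → (15, 17)
6P: (15, 17) + (20, 2). λ = (2 - 17)/(20 - 15) ≡ 8/5 mod 23. 5⁻¹ ≡ 14 (mod 23), so λ ≡ 20.
  x = λ² - 15 - 20 = 400 - 35 ≡ 20; y = λ·(15 - 20) - 17 ≡ 21. → (20, 21)
7P: (20, 21) + (20, 2): same x and y₁ ≡ -y₂, so the sum is the point at infinity.
7P = the point at infinity, so the order is 7.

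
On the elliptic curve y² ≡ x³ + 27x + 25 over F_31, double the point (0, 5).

tangent at (0, 5): λ = (3·0² + 27)/(2·5) ≡ 27/10. 10⁻¹ ≡ 28 (mod 31) since 10·28 = 280 ≡ 1, so λ ≡ 27·28 ≡ 12.
  x = λ² - 0 - 0 = 144 - 0 ≡ 20; y = λ·(0 - 20) - 5 ≡ 3. → (20, 3)

(20, 3)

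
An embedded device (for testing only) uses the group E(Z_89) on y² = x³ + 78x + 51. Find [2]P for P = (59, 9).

tangent at (59, 9): λ = (3·59² + 78)/(2·9) ≡ 19/18. 18⁻¹ ≡ 5 (mod 89) since 18·5 = 90 ≡ 1, so λ ≡ 19·5 ≡ 6.
  x = λ² - 59 - 59 = 36 - 118 ≡ 7; y = λ·(59 - 7) - 9 ≡ 36. → (7, 36)

(7, 36)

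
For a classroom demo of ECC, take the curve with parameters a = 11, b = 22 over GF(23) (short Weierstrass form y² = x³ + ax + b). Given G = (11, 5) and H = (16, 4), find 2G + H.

(8, 1)

First 2G:
Repeated addition: build up to 2G.
2G: tangent at (11, 5): λ = (3·11² + 11)/(2·5) ≡ 6/10. 10⁻¹ ≡ 7 (mod 23), so λ ≡ 6·7 ≡ 19.
  x = λ² - 11 - 11 = 361 - 22 ≡ 17; y = λ·(11 - 17) - 5 ≡ 19. → (17, 19)
2G = (17, 19).
Finally 2G + H:
(17, 19) + (16, 4). λ = (4 - 19)/(16 - 17) ≡ 8/22 mod 23. 22⁻¹ ≡ 22 (mod 23), so λ ≡ 15.
  x = λ² - 17 - 16 = 225 - 33 ≡ 8; y = λ·(17 - 8) - 19 ≡ 1. → (8, 1)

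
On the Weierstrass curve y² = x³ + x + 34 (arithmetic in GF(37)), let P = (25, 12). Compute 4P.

(8, 31)

Repeated addition: build up to 4P.
2P: tangent at (25, 12): λ = (3·25² + 1)/(2·12) ≡ 26/24. 24⁻¹ ≡ 17 (mod 37), so λ ≡ 26·17 ≡ 35.
  x = λ² - 25 - 25 = 1225 - 50 ≡ 28; y = λ·(25 - 28) - 12 ≡ 31. → (28, 31)
3P: (28, 31) + (25, 12). λ = (12 - 31)/(25 - 28) ≡ 18/34 mod 37. 34⁻¹ ≡ 12 (mod 37), so λ ≡ 31.
  x = λ² - 28 - 25 = 961 - 53 ≡ 20; y = λ·(28 - 20) - 31 ≡ 32. → (20, 32)
4P: (20, 32) + (25, 12). λ = (12 - 32)/(25 - 20) ≡ 17/5 mod 37. 5⁻¹ ≡ 15 (mod 37), so λ ≡ 33.
  x = λ² - 20 - 25 = 1089 - 45 ≡ 8; y = λ·(20 - 8) - 32 ≡ 31. → (8, 31)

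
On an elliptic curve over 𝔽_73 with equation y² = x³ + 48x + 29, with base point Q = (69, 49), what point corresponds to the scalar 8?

(27, 35)

Double-and-add on 8 = (1000)₂. Start with Q = (69, 49) for the leading 1-bit.
double: tangent at (69, 49): λ = (3·69² + 48)/(2·49) ≡ 23/25. 25⁻¹ ≡ 38 (mod 73) since 25·38 = 950 ≡ 1, so λ ≡ 23·38 ≡ 71.
  x = λ² - 69 - 69 = 5041 - 138 ≡ 12; y = λ·(69 - 12) - 49 ≡ 56. → (12, 56)
double: tangent at (12, 56): λ = (3·12² + 48)/(2·56) ≡ 42/39. 39⁻¹ ≡ 15 (mod 73) since 39·15 = 585 ≡ 1, so λ ≡ 42·15 ≡ 46.
  x = λ² - 12 - 12 = 2116 - 24 ≡ 48; y = λ·(12 - 48) - 56 ≡ 40. → (48, 40)
double: tangent at (48, 40): λ = (3·48² + 48)/(2·40) ≡ 25/7. 7⁻¹ ≡ 21 (mod 73) since 7·21 = 147 ≡ 1, so λ ≡ 25·21 ≡ 14.
  x = λ² - 48 - 48 = 196 - 96 ≡ 27; y = λ·(48 - 27) - 40 ≡ 35. → (27, 35)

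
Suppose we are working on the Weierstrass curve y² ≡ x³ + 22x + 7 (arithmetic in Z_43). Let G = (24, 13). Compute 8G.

(10, 25)

Double-and-add on 8 = (1000)₂. Start with G = (24, 13) for the leading 1-bit.
double: tangent at (24, 13): λ = (3·24² + 22)/(2·13) ≡ 30/26. 26⁻¹ ≡ 5 (mod 43), so λ ≡ 30·5 ≡ 21.
  x = λ² - 24 - 24 = 441 - 48 ≡ 6; y = λ·(24 - 6) - 13 ≡ 21. → (6, 21)
double: tangent at (6, 21): λ = (3·6² + 22)/(2·21) ≡ 1/42. 42⁻¹ ≡ 42 (mod 43) since 42·42 = 1764 ≡ 1, so λ ≡ 1·42 ≡ 42.
  x = λ² - 6 - 6 = 1764 - 12 ≡ 32; y = λ·(6 - 32) - 21 ≡ 5. → (32, 5)
double: tangent at (32, 5): λ = (3·32² + 22)/(2·5) ≡ 41/10. 10⁻¹ ≡ 13 (mod 43), so λ ≡ 41·13 ≡ 17.
  x = λ² - 32 - 32 = 289 - 64 ≡ 10; y = λ·(32 - 10) - 5 ≡ 25. → (10, 25)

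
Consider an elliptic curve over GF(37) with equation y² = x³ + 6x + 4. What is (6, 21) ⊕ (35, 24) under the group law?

(21, 17)

(6, 21) + (35, 24). λ = (24 - 21)/(35 - 6) ≡ 3/29 mod 37. 29⁻¹ ≡ 23 (mod 37) since 29·23 = 667 ≡ 1, so λ ≡ 32.
  x = λ² - 6 - 35 = 1024 - 41 ≡ 21; y = λ·(6 - 21) - 21 ≡ 17. → (21, 17)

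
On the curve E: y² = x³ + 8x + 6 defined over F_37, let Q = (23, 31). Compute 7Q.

(2, 17)

Repeated addition: build up to 7Q.
2Q: tangent at (23, 31): λ = (3·23² + 8)/(2·31) ≡ 4/25. 25⁻¹ ≡ 3 (mod 37) since 25·3 = 75 ≡ 1, so λ ≡ 4·3 ≡ 12.
  x = λ² - 23 - 23 = 144 - 46 ≡ 24; y = λ·(23 - 24) - 31 ≡ 31. → (24, 31)
3Q: (24, 31) + (23, 31). λ = (31 - 31)/(23 - 24) ≡ 0/36 mod 37. 36⁻¹ ≡ 36 (mod 37), so λ ≡ 0.
  x = λ² - 24 - 23 = 0 - 47 ≡ 27; y = λ·(24 - 27) - 31 ≡ 6. → (27, 6)
4Q: (27, 6) + (23, 31). λ = (31 - 6)/(23 - 27) ≡ 25/33 mod 37. 33⁻¹ ≡ 9 (mod 37), so λ ≡ 3.
  x = λ² - 27 - 23 = 9 - 50 ≡ 33; y = λ·(27 - 33) - 6 ≡ 13. → (33, 13)
5Q: (33, 13) + (23, 31). λ = (31 - 13)/(23 - 33) ≡ 18/27 mod 37. 27⁻¹ ≡ 11 (mod 37), so λ ≡ 13.
  x = λ² - 33 - 23 = 169 - 56 ≡ 2; y = λ·(33 - 2) - 13 ≡ 20. → (2, 20)
6Q: (2, 20) + (23, 31). λ = (31 - 20)/(23 - 2) ≡ 11/21 mod 37. 21⁻¹ ≡ 30 (mod 37), so λ ≡ 34.
  x = λ² - 2 - 23 = 1156 - 25 ≡ 21; y = λ·(2 - 21) - 20 ≡ 0. → (21, 0)
7Q: (21, 0) + (23, 31). λ = (31 - 0)/(23 - 21) ≡ 31/2 mod 37. 2⁻¹ ≡ 19 (mod 37), so λ ≡ 34.
  x = λ² - 21 - 23 = 1156 - 44 ≡ 2; y = λ·(21 - 2) - 0 ≡ 17. → (2, 17)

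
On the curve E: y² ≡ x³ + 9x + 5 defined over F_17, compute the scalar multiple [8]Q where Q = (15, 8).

(1, 7)

Repeated addition: build up to 8Q.
2Q: tangent at (15, 8): λ = (3·15² + 9)/(2·8) ≡ 4/16. 16⁻¹ ≡ 16 (mod 17) since 16·16 = 256 ≡ 1, so λ ≡ 4·16 ≡ 13.
  x = λ² - 15 - 15 = 169 - 30 ≡ 3; y = λ·(15 - 3) - 8 ≡ 12. → (3, 12)
3Q: (3, 12) + (15, 8). λ = (8 - 12)/(15 - 3) ≡ 13/12 mod 17. 12⁻¹ ≡ 10 (mod 17), so λ ≡ 11.
  x = λ² - 3 - 15 = 121 - 18 ≡ 1; y = λ·(3 - 1) - 12 ≡ 10. → (1, 10)
4Q: (1, 10) + (15, 8). λ = (8 - 10)/(15 - 1) ≡ 15/14 mod 17. 14⁻¹ ≡ 11 (mod 17), so λ ≡ 12.
  x = λ² - 1 - 15 = 144 - 16 ≡ 9; y = λ·(1 - 9) - 10 ≡ 13. → (9, 13)
5Q: (9, 13) + (15, 8). λ = (8 - 13)/(15 - 9) ≡ 12/6 mod 17. 6⁻¹ ≡ 3 (mod 17), so λ ≡ 2.
  x = λ² - 9 - 15 = 4 - 24 ≡ 14; y = λ·(9 - 14) - 13 ≡ 11. → (14, 11)
6Q: (14, 11) + (15, 8). λ = (8 - 11)/(15 - 14) ≡ 14/1 mod 17. 1⁻¹ ≡ 1 (mod 17), so λ ≡ 14.
  x = λ² - 14 - 15 = 196 - 29 ≡ 14; y = λ·(14 - 14) - 11 ≡ 6. → (14, 6)
7Q: (14, 6) + (15, 8). λ = (8 - 6)/(15 - 14) ≡ 2/1 mod 17. 1⁻¹ ≡ 1 (mod 17) since 1·1 = 1 ≡ 1, so λ ≡ 2.
  x = λ² - 14 - 15 = 4 - 29 ≡ 9; y = λ·(14 - 9) - 6 ≡ 4. → (9, 4)
8Q: (9, 4) + (15, 8). λ = (8 - 4)/(15 - 9) ≡ 4/6 mod 17. 6⁻¹ ≡ 3 (mod 17), so λ ≡ 12.
  x = λ² - 9 - 15 = 144 - 24 ≡ 1; y = λ·(9 - 1) - 4 ≡ 7. → (1, 7)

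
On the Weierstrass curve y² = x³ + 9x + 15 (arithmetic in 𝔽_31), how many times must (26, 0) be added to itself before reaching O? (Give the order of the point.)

2P: (26, 0) + (26, 0): same x and y₁ ≡ -y₂, so the sum is O.
2P = O, so the order is 2.

2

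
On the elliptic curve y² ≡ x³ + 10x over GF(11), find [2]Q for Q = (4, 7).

tangent at (4, 7): λ = (3·4² + 10)/(2·7) ≡ 3/3. 3⁻¹ ≡ 4 (mod 11), so λ ≡ 3·4 ≡ 1.
  x = λ² - 4 - 4 = 1 - 8 ≡ 4; y = λ·(4 - 4) - 7 ≡ 4. → (4, 4)

(4, 4)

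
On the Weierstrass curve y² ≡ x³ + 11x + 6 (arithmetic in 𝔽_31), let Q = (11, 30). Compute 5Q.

(11, 30)

Repeated addition: build up to 5Q.
2Q: tangent at (11, 30): λ = (3·11² + 11)/(2·30) ≡ 2/29. 29⁻¹ ≡ 15 (mod 31), so λ ≡ 2·15 ≡ 30.
  x = λ² - 11 - 11 = 900 - 22 ≡ 10; y = λ·(11 - 10) - 30 ≡ 0. → (10, 0)
3Q: (10, 0) + (11, 30). λ = (30 - 0)/(11 - 10) ≡ 30/1 mod 31. 1⁻¹ ≡ 1 (mod 31) since 1·1 = 1 ≡ 1, so λ ≡ 30.
  x = λ² - 10 - 11 = 900 - 21 ≡ 11; y = λ·(10 - 11) - 0 ≡ 1. → (11, 1)
4Q: (11, 1) + (11, 30): same x and y₁ ≡ -y₂, so the sum is 𝒪.
5Q: 𝒪 + (11, 30) = (11, 30) (identity).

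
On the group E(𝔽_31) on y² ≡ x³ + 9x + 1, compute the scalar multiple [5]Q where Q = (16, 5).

Double-and-add on 5 = (101)₂. Start with Q = (16, 5) for the leading 1-bit.
double: tangent at (16, 5): λ = (3·16² + 9)/(2·5) ≡ 2/10. 10⁻¹ ≡ 28 (mod 31) since 10·28 = 280 ≡ 1, so λ ≡ 2·28 ≡ 25.
  x = λ² - 16 - 16 = 625 - 32 ≡ 4; y = λ·(16 - 4) - 5 ≡ 16. → (4, 16)
double: tangent at (4, 16): λ = (3·4² + 9)/(2·16) ≡ 26/1. 1⁻¹ ≡ 1 (mod 31), so λ ≡ 26·1 ≡ 26.
  x = λ² - 4 - 4 = 676 - 8 ≡ 17; y = λ·(4 - 17) - 16 ≡ 18. → (17, 18)
add Q: (17, 18) + (16, 5). λ = (5 - 18)/(16 - 17) ≡ 18/30 mod 31. 30⁻¹ ≡ 30 (mod 31), so λ ≡ 13.
  x = λ² - 17 - 16 = 169 - 33 ≡ 12; y = λ·(17 - 12) - 18 ≡ 16. → (12, 16)

(12, 16)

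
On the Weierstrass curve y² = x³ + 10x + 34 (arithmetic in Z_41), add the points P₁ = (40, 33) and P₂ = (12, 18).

(34, 20)

(40, 33) + (12, 18). λ = (18 - 33)/(12 - 40) ≡ 26/13 mod 41. 13⁻¹ ≡ 19 (mod 41), so λ ≡ 2.
  x = λ² - 40 - 12 = 4 - 52 ≡ 34; y = λ·(40 - 34) - 33 ≡ 20. → (34, 20)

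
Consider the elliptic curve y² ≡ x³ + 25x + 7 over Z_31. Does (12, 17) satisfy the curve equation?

no

y² = 17² ≡ 10; x³ + 25x + 7 = 2035 ≡ 20 (mod 31). 10 ≠ 20.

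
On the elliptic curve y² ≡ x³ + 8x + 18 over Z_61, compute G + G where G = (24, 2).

tangent at (24, 2): λ = (3·24² + 8)/(2·2) ≡ 28/4. 4⁻¹ ≡ 46 (mod 61), so λ ≡ 28·46 ≡ 7.
  x = λ² - 24 - 24 = 49 - 48 ≡ 1; y = λ·(24 - 1) - 2 ≡ 37. → (1, 37)

(1, 37)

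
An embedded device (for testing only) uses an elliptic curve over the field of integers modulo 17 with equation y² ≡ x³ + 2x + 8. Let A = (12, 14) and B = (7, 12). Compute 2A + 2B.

(12, 14)

First 2A:
Repeated addition: build up to 2A.
2A: tangent at (12, 14): λ = (3·12² + 2)/(2·14) ≡ 9/11. 11⁻¹ ≡ 14 (mod 17), so λ ≡ 9·14 ≡ 7.
  x = λ² - 12 - 12 = 49 - 24 ≡ 8; y = λ·(12 - 8) - 14 ≡ 14. → (8, 14)
2A = (8, 14).
Next 2B:
Repeated addition: build up to 2B.
2B: tangent at (7, 12): λ = (3·7² + 2)/(2·12) ≡ 13/7. 7⁻¹ ≡ 5 (mod 17), so λ ≡ 13·5 ≡ 14.
  x = λ² - 7 - 7 = 196 - 14 ≡ 12; y = λ·(7 - 12) - 12 ≡ 3. → (12, 3)
2B = (12, 3).
Finally 2A + 2B:
(8, 14) + (12, 3). λ = (3 - 14)/(12 - 8) ≡ 6/4 mod 17. 4⁻¹ ≡ 13 (mod 17), so λ ≡ 10.
  x = λ² - 8 - 12 = 100 - 20 ≡ 12; y = λ·(8 - 12) - 14 ≡ 14. → (12, 14)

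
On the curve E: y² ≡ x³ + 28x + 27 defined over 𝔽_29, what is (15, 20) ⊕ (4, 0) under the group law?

(3, 15)

(15, 20) + (4, 0). λ = (0 - 20)/(4 - 15) ≡ 9/18 mod 29. 18⁻¹ ≡ 21 (mod 29) since 18·21 = 378 ≡ 1, so λ ≡ 15.
  x = λ² - 15 - 4 = 225 - 19 ≡ 3; y = λ·(15 - 3) - 20 ≡ 15. → (3, 15)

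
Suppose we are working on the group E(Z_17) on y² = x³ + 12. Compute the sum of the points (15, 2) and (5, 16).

(1, 9)

(15, 2) + (5, 16). λ = (16 - 2)/(5 - 15) ≡ 14/7 mod 17. 7⁻¹ ≡ 5 (mod 17) since 7·5 = 35 ≡ 1, so λ ≡ 2.
  x = λ² - 15 - 5 = 4 - 20 ≡ 1; y = λ·(15 - 1) - 2 ≡ 9. → (1, 9)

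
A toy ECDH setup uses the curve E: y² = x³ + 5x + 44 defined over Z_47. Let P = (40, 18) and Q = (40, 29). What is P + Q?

The two points share x = 40 and their y-coordinates satisfy 18 + 29 ≡ 0 (mod 47), so they are inverses. Their sum is O.

O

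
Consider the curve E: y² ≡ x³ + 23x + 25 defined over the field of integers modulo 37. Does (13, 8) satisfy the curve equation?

y² = 8² ≡ 27; x³ + 23x + 25 = 2521 ≡ 5 (mod 37). 27 ≠ 5.

no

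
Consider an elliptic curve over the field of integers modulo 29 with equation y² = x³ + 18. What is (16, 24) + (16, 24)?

(21, 12)

tangent at (16, 24): λ = (3·16² + 0)/(2·24) ≡ 14/19. 19⁻¹ ≡ 26 (mod 29) since 19·26 = 494 ≡ 1, so λ ≡ 14·26 ≡ 16.
  x = λ² - 16 - 16 = 256 - 32 ≡ 21; y = λ·(16 - 21) - 24 ≡ 12. → (21, 12)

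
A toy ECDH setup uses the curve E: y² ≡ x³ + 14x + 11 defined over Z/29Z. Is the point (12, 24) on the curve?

no

y² = 24² ≡ 25; x³ + 14x + 11 = 1907 ≡ 22 (mod 29). 25 ≠ 22.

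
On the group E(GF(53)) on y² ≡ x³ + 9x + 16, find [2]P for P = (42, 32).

tangent at (42, 32): λ = (3·42² + 9)/(2·32) ≡ 1/11. 11⁻¹ ≡ 29 (mod 53) since 11·29 = 319 ≡ 1, so λ ≡ 1·29 ≡ 29.
  x = λ² - 42 - 42 = 841 - 84 ≡ 15; y = λ·(42 - 15) - 32 ≡ 9. → (15, 9)

(15, 9)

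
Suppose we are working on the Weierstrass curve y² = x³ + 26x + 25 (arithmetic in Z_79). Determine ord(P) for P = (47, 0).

2

2P: (47, 0) + (47, 0): same x and y₁ ≡ -y₂, so the sum is O.
2P = O, so the order is 2.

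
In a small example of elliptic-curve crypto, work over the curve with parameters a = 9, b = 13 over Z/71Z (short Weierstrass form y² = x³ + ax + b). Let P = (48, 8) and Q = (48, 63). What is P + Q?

The two points share x = 48 and their y-coordinates satisfy 8 + 63 ≡ 0 (mod 71), so they are inverses. Their sum is O.

O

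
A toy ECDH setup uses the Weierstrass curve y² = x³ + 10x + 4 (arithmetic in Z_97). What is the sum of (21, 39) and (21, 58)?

O

The two points share x = 21 and their y-coordinates satisfy 39 + 58 ≡ 0 (mod 97), so they are inverses. Their sum is O.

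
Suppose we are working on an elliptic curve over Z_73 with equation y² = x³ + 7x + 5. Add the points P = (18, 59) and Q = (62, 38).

(68, 8)

(18, 59) + (62, 38). λ = (38 - 59)/(62 - 18) ≡ 52/44 mod 73. 44⁻¹ ≡ 5 (mod 73), so λ ≡ 41.
  x = λ² - 18 - 62 = 1681 - 80 ≡ 68; y = λ·(18 - 68) - 59 ≡ 8. → (68, 8)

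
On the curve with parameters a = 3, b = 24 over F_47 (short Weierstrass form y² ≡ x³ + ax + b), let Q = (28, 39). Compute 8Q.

Double-and-add on 8 = (1000)₂. Start with Q = (28, 39) for the leading 1-bit.
double: tangent at (28, 39): λ = (3·28² + 3)/(2·39) ≡ 5/31. 31⁻¹ ≡ 44 (mod 47), so λ ≡ 5·44 ≡ 32.
  x = λ² - 28 - 28 = 1024 - 56 ≡ 28; y = λ·(28 - 28) - 39 ≡ 8. → (28, 8)
double: tangent at (28, 8): λ = (3·28² + 3)/(2·8) ≡ 5/16. 16⁻¹ ≡ 3 (mod 47) since 16·3 = 48 ≡ 1, so λ ≡ 5·3 ≡ 15.
  x = λ² - 28 - 28 = 225 - 56 ≡ 28; y = λ·(28 - 28) - 8 ≡ 39. → (28, 39)
double: tangent at (28, 39): λ = (3·28² + 3)/(2·39) ≡ 5/31. 31⁻¹ ≡ 44 (mod 47) since 31·44 = 1364 ≡ 1, so λ ≡ 5·44 ≡ 32.
  x = λ² - 28 - 28 = 1024 - 56 ≡ 28; y = λ·(28 - 28) - 39 ≡ 8. → (28, 8)

(28, 8)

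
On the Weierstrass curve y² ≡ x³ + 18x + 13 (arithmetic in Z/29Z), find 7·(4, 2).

Write G = (4, 2).
Repeated addition: build up to 7G.
2G: tangent at (4, 2): λ = (3·4² + 18)/(2·2) ≡ 8/4. 4⁻¹ ≡ 22 (mod 29), so λ ≡ 8·22 ≡ 2.
  x = λ² - 4 - 4 = 4 - 8 ≡ 25; y = λ·(4 - 25) - 2 ≡ 14. → (25, 14)
3G: (25, 14) + (4, 2). λ = (2 - 14)/(4 - 25) ≡ 17/8 mod 29. 8⁻¹ ≡ 11 (mod 29), so λ ≡ 13.
  x = λ² - 25 - 4 = 169 - 29 ≡ 24; y = λ·(25 - 24) - 14 ≡ 28. → (24, 28)
4G: (24, 28) + (4, 2). λ = (2 - 28)/(4 - 24) ≡ 3/9 mod 29. 9⁻¹ ≡ 13 (mod 29), so λ ≡ 10.
  x = λ² - 24 - 4 = 100 - 28 ≡ 14; y = λ·(24 - 14) - 28 ≡ 14. → (14, 14)
5G: (14, 14) + (4, 2). λ = (2 - 14)/(4 - 14) ≡ 17/19 mod 29. 19⁻¹ ≡ 26 (mod 29) since 19·26 = 494 ≡ 1, so λ ≡ 7.
  x = λ² - 14 - 4 = 49 - 18 ≡ 2; y = λ·(14 - 2) - 14 ≡ 12. → (2, 12)
6G: (2, 12) + (4, 2). λ = (2 - 12)/(4 - 2) ≡ 19/2 mod 29. 2⁻¹ ≡ 15 (mod 29) since 2·15 = 30 ≡ 1, so λ ≡ 24.
  x = λ² - 2 - 4 = 576 - 6 ≡ 19; y = λ·(2 - 19) - 12 ≡ 15. → (19, 15)
7G: (19, 15) + (4, 2). λ = (2 - 15)/(4 - 19) ≡ 16/14 mod 29. 14⁻¹ ≡ 27 (mod 29), so λ ≡ 26.
  x = λ² - 19 - 4 = 676 - 23 ≡ 15; y = λ·(19 - 15) - 15 ≡ 2. → (15, 2)

(15, 2)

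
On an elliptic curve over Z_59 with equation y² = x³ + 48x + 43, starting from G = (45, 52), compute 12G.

(12, 20)

Repeated addition: build up to 12G.
2G: tangent at (45, 52): λ = (3·45² + 48)/(2·52) ≡ 46/45. 45⁻¹ ≡ 21 (mod 59), so λ ≡ 46·21 ≡ 22.
  x = λ² - 45 - 45 = 484 - 90 ≡ 40; y = λ·(45 - 40) - 52 ≡ 58. → (40, 58)
3G: (40, 58) + (45, 52). λ = (52 - 58)/(45 - 40) ≡ 53/5 mod 59. 5⁻¹ ≡ 12 (mod 59) since 5·12 = 60 ≡ 1, so λ ≡ 46.
  x = λ² - 40 - 45 = 2116 - 85 ≡ 25; y = λ·(40 - 25) - 58 ≡ 42. → (25, 42)
4G: (25, 42) + (45, 52). λ = (52 - 42)/(45 - 25) ≡ 10/20 mod 59. 20⁻¹ ≡ 3 (mod 59), so λ ≡ 30.
  x = λ² - 25 - 45 = 900 - 70 ≡ 4; y = λ·(25 - 4) - 42 ≡ 57. → (4, 57)
5G: (4, 57) + (45, 52). λ = (52 - 57)/(45 - 4) ≡ 54/41 mod 59. 41⁻¹ ≡ 36 (mod 59), so λ ≡ 56.
  x = λ² - 4 - 45 = 3136 - 49 ≡ 19; y = λ·(4 - 19) - 57 ≡ 47. → (19, 47)
6G: (19, 47) + (45, 52). λ = (52 - 47)/(45 - 19) ≡ 5/26 mod 59. 26⁻¹ ≡ 25 (mod 59), so λ ≡ 7.
  x = λ² - 19 - 45 = 49 - 64 ≡ 44; y = λ·(19 - 44) - 47 ≡ 14. → (44, 14)
7G: (44, 14) + (45, 52). λ = (52 - 14)/(45 - 44) ≡ 38/1 mod 59. 1⁻¹ ≡ 1 (mod 59), so λ ≡ 38.
  x = λ² - 44 - 45 = 1444 - 89 ≡ 57; y = λ·(44 - 57) - 14 ≡ 23. → (57, 23)
8G: (57, 23) + (45, 52). λ = (52 - 23)/(45 - 57) ≡ 29/47 mod 59. 47⁻¹ ≡ 54 (mod 59), so λ ≡ 32.
  x = λ² - 57 - 45 = 1024 - 102 ≡ 37; y = λ·(57 - 37) - 23 ≡ 27. → (37, 27)
9G: (37, 27) + (45, 52). λ = (52 - 27)/(45 - 37) ≡ 25/8 mod 59. 8⁻¹ ≡ 37 (mod 59) since 8·37 = 296 ≡ 1, so λ ≡ 40.
  x = λ² - 37 - 45 = 1600 - 82 ≡ 43; y = λ·(37 - 43) - 27 ≡ 28. → (43, 28)
10G: (43, 28) + (45, 52). λ = (52 - 28)/(45 - 43) ≡ 24/2 mod 59. 2⁻¹ ≡ 30 (mod 59) since 2·30 = 60 ≡ 1, so λ ≡ 12.
  x = λ² - 43 - 45 = 144 - 88 ≡ 56; y = λ·(43 - 56) - 28 ≡ 52. → (56, 52)
11G: (56, 52) + (45, 52). λ = (52 - 52)/(45 - 56) ≡ 0/48 mod 59. 48⁻¹ ≡ 16 (mod 59), so λ ≡ 0.
  x = λ² - 56 - 45 = 0 - 101 ≡ 17; y = λ·(56 - 17) - 52 ≡ 7. → (17, 7)
12G: (17, 7) + (45, 52). λ = (52 - 7)/(45 - 17) ≡ 45/28 mod 59. 28⁻¹ ≡ 19 (mod 59), so λ ≡ 29.
  x = λ² - 17 - 45 = 841 - 62 ≡ 12; y = λ·(17 - 12) - 7 ≡ 20. → (12, 20)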